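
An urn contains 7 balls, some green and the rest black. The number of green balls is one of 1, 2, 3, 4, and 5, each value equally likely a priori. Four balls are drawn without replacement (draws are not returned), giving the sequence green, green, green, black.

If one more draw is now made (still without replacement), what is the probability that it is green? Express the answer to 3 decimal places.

Under each hypothesis, the probability of the observed sequence is: P(data | r = 1) = (1/7)(0/6) = 0; P(data | r = 2) = (2/7)(1/6)(0/5) = 0; P(data | r = 3) = (3/7)(2/6)(1/5)(4/4) = 1/35; P(data | r = 4) = (4/7)(3/6)(2/5)(3/4) = 3/35; P(data | r = 5) = (5/7)(4/6)(3/5)(2/4) = 1/7.
Multiplying each by its prior: 1/5 · 0 = 0, 1/5 · 0 = 0, 1/5 · 1/35 = 1/175, 1/5 · 3/35 = 3/175, 1/5 · 1/7 = 1/35; these sum to 9/175.
The posterior is then P(r = 1 | data) = 0, P(r = 2 | data) = 0, P(r = 3 | data) = 1/9, P(r = 4 | data) = 1/3, P(r = 5 | data) = 5/9.
Averaging over the posterior, P(green next | data) = (0)(1/9) + (1/3)(1/3) + (2/3)(5/9) = 13/27.

0.481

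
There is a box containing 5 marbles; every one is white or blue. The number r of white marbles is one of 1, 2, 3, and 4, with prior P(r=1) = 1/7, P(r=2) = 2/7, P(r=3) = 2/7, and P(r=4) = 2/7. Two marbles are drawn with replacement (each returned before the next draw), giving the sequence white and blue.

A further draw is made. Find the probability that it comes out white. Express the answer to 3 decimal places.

Under each hypothesis, the probability of the observed sequence is: P(data | r = 1) = (1/5)(4/5) = 4/25; P(data | r = 2) = (2/5)(3/5) = 6/25; P(data | r = 3) = (3/5)(2/5) = 6/25; P(data | r = 4) = (4/5)(1/5) = 4/25.
Multiplying each by its prior: 1/7 · 4/25 = 4/175, 2/7 · 6/25 = 12/175, 2/7 · 6/25 = 12/175, 2/7 · 4/25 = 8/175; with total 36/175.
The posterior is then P(r = 1 | data) = 1/9, P(r = 2 | data) = 1/3, P(r = 3 | data) = 1/3, P(r = 4 | data) = 2/9.
The predictive probability is P(white next | data) = (1/5)(1/9) + (2/5)(1/3) + (3/5)(1/3) + (4/5)(2/9) = 8/15.

0.533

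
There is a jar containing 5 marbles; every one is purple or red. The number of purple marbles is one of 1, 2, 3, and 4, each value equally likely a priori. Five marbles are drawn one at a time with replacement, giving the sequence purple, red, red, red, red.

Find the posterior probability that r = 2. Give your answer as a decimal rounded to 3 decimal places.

Compute the likelihood of the observed sequence for each case: P(data | r = 1) = (1/5)(4/5)(4/5)(4/5)(4/5) = 0.08192; P(data | r = 2) = (2/5)(3/5)(3/5)(3/5)(3/5) = 0.05184; P(data | r = 3) = (3/5)(2/5)(2/5)(2/5)(2/5) = 0.01536; P(data | r = 4) = (4/5)(1/5)(1/5)(1/5)(1/5) = 0.00128.
The prior-weighted likelihoods are 1/4 · 0.08192 = 0.02048, 1/4 · 0.05184 = 0.01296, 1/4 · 0.01536 = 0.00384, 1/4 · 0.00128 = 0.00032; summing to 0.0376.
By Bayes' rule, P(r = 2 | data) = (0.01296) / (0.0376) = 0.34468.

0.345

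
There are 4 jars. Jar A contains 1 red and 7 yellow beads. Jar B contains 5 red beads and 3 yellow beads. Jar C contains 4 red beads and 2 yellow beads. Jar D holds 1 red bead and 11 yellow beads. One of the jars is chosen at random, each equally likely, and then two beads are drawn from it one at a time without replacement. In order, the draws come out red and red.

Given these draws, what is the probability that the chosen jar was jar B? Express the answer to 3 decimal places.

0.472

The likelihood of the observed sequence under each hypothesis: P(data | jar A) = (1/8)(0/7) = 0; P(data | jar B) = (5/8)(4/7) = 5/14; P(data | jar C) = (4/6)(3/5) = 2/5; P(data | jar D) = (1/12)(0/11) = 0.
Multiplying each by its prior: 1/4 · 0 = 0, 1/4 · 5/14 = 5/56, 1/4 · 2/5 = 1/10, 1/4 · 0 = 0; summing to 53/280.
By Bayes' rule, P(jar B | data) = (5/56) / (53/280) = 25/53.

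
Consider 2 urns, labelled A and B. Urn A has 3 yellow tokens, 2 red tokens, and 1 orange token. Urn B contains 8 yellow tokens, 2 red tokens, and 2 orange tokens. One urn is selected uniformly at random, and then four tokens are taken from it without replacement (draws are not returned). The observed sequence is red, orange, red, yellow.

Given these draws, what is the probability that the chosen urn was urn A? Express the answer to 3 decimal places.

0.861

Under each hypothesis, the probability of the observed sequence is: P(data | urn A) = (2/6)(1/5)(1/4)(3/3) = 0.016667; P(data | urn B) = (2/12)(2/11)(1/10)(8/9) = 0.0026936.
Weighting by the prior gives 1/2 · 0.016667 = 0.0083333, 1/2 · 0.0026936 = 0.0013468; summing to 0.0096801.
Therefore the posterior P(urn A | data) = (0.0083333) / (0.0096801) = 0.86087.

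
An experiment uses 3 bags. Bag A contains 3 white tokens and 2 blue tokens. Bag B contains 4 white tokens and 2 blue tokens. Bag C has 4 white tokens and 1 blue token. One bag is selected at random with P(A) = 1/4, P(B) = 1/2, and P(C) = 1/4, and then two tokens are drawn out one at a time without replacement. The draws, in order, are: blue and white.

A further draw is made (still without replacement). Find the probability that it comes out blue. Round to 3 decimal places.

The likelihood of the observed sequence under each hypothesis: P(data | bag A) = (2/5)(3/4) = 3/10; P(data | bag B) = (2/6)(4/5) = 4/15; P(data | bag C) = (1/5)(4/4) = 1/5.
Multiplying each by its prior: 1/4 · 3/10 = 3/40, 1/2 · 4/15 = 2/15, 1/4 · 1/5 = 1/20; these sum to 31/120.
The posterior is then P(bag A | data) = 9/31, P(bag B | data) = 16/31, P(bag C | data) = 6/31.
The predictive probability is P(blue next | data) = (1/3)(9/31) + (1/4)(16/31) + (0)(6/31) = 7/31.

0.226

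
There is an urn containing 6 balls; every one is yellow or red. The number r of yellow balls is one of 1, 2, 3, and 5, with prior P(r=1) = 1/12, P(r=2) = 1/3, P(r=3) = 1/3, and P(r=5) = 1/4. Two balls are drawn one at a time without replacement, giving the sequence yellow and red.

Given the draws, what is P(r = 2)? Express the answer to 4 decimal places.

0.3636

Compute the likelihood of the observed sequence for each case: P(data | r = 1) = (1/6)(5/5) = 1/6; P(data | r = 2) = (2/6)(4/5) = 4/15; P(data | r = 3) = (3/6)(3/5) = 3/10; P(data | r = 5) = (5/6)(1/5) = 1/6.
Multiplying each by its prior: 1/12 · 1/6 = 1/72, 1/3 · 4/15 = 4/45, 1/3 · 3/10 = 1/10, 1/4 · 1/6 = 1/24; summing to 11/45.
Hence P(r = 2 | data) = (4/45) / (11/45) = 4/11.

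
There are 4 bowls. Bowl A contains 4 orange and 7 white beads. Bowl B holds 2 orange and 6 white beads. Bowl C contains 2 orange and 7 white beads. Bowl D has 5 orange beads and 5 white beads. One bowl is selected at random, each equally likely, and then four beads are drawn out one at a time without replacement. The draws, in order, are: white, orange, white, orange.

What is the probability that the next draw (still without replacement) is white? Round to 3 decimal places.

0.720

Under each hypothesis, the probability of the observed sequence is: P(data | bowl A) = (7/11)(4/10)(6/9)(3/8) = 0.063636; P(data | bowl B) = (6/8)(2/7)(5/6)(1/5) = 0.035714; P(data | bowl C) = (7/9)(2/8)(6/7)(1/6) = 0.027778; P(data | bowl D) = (5/10)(5/9)(4/8)(4/7) = 0.079365.
Weighting by the prior gives 1/4 · 0.063636 = 0.015909, 1/4 · 0.035714 = 0.0089286, 1/4 · 0.027778 = 0.0069444, 1/4 · 0.079365 = 0.019841; with total 0.051623.
Normalising, the posterior is P(bowl A | data) = 0.30818, P(bowl B | data) = 0.17296, P(bowl C | data) = 0.13452, P(bowl D | data) = 0.38435.
The predictive probability is P(white next | data) = (5/7)(0.30818) + (1)(0.17296) + (1)(0.13452) + (1/2)(0.38435) = 0.71978.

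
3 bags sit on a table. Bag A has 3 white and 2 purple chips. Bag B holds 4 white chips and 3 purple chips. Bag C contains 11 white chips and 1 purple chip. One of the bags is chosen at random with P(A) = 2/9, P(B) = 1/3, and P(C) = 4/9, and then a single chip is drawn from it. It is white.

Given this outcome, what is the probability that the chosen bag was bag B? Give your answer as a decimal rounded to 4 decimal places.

For each hypothesis, P(data | H) works out to: P(data | bag A) = (3/5) = 3/5; P(data | bag B) = (4/7) = 4/7; P(data | bag C) = (11/12) = 11/12.
Weighting by the prior gives 2/9 · 3/5 = 2/15, 1/3 · 4/7 = 4/21, 4/9 · 11/12 = 11/27; these sum to 691/945.
So P(bag B | data) = (4/21) / (691/945) = 180/691.

0.2605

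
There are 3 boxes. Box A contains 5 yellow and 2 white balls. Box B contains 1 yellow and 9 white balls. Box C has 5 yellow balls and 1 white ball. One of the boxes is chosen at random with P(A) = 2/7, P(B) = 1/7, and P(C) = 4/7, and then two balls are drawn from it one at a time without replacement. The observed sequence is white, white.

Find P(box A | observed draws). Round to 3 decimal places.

0.106

Compute the likelihood of the observed sequence for each case: P(data | box A) = (2/7)(1/6) = 1/21; P(data | box B) = (9/10)(8/9) = 4/5; P(data | box C) = (1/6)(0/5) = 0.
Weighting by the prior gives 2/7 · 1/21 = 2/147, 1/7 · 4/5 = 4/35, 4/7 · 0 = 0; summing to 94/735.
So P(box A | data) = (2/147) / (94/735) = 5/47.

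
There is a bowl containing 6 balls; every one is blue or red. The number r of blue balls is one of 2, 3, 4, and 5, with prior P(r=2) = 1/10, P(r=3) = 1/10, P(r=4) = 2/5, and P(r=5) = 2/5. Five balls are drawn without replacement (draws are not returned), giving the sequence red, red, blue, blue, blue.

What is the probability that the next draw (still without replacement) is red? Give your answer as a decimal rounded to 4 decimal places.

0.1579

The likelihood of the observed sequence under each hypothesis: P(data | r = 2) = (4/6)(3/5)(2/4)(1/3)(0/2) = 0; P(data | r = 3) = (3/6)(2/5)(3/4)(2/3)(1/2) = 1/20; P(data | r = 4) = (2/6)(1/5)(4/4)(3/3)(2/2) = 1/15; P(data | r = 5) = (1/6)(0/5) = 0.
The prior-weighted likelihoods are 1/10 · 0 = 0, 1/10 · 1/20 = 1/200, 2/5 · 1/15 = 2/75, 2/5 · 0 = 0; with total 19/600.
Normalising, the posterior is P(r = 2 | data) = 0, P(r = 3 | data) = 3/19, P(r = 4 | data) = 16/19, P(r = 5 | data) = 0.
So P(red next | data) = Σ P(red next | H) P(H | data) = (1)(3/19) + (0)(16/19) = 3/19.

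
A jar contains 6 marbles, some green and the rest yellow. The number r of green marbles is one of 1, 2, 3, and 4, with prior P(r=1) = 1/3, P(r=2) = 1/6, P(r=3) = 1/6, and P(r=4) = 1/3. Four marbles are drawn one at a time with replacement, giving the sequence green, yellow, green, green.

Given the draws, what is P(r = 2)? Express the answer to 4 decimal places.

The likelihood of the observed sequence under each hypothesis: P(data | r = 1) = (1/6)(5/6)(1/6)(1/6) = 0.003858; P(data | r = 2) = (2/6)(4/6)(2/6)(2/6) = 0.024691; P(data | r = 3) = (3/6)(3/6)(3/6)(3/6) = 0.0625; P(data | r = 4) = (4/6)(2/6)(4/6)(4/6) = 0.098765.
Weighting by the prior gives 1/3 · 0.003858 = 0.001286, 1/6 · 0.024691 = 0.0041152, 1/6 · 0.0625 = 0.010417, 1/3 · 0.098765 = 0.032922; summing to 0.04874.
So P(r = 2 | data) = (0.0041152) / (0.04874) = 0.084433.

0.0844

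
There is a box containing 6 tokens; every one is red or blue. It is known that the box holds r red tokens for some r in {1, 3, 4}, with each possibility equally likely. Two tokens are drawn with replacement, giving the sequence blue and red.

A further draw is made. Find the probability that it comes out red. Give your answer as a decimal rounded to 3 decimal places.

The likelihood of the observed sequence under each hypothesis: P(data | r = 1) = (5/6)(1/6) = 5/36; P(data | r = 3) = (3/6)(3/6) = 1/4; P(data | r = 4) = (2/6)(4/6) = 2/9.
Weighting by the prior gives 1/3 · 5/36 = 5/108, 1/3 · 1/4 = 1/12, 1/3 · 2/9 = 2/27; these sum to 11/54.
Dividing through by the total gives posterior P(r = 1 | data) = 5/22, P(r = 3 | data) = 9/22, P(r = 4 | data) = 4/11.
The predictive probability is P(red next | data) = (1/6)(5/22) + (1/2)(9/22) + (2/3)(4/11) = 16/33.

0.485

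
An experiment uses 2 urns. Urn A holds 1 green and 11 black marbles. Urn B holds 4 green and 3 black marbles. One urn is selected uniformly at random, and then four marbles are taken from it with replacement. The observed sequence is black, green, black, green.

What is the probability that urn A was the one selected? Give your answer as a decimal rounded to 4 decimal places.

The likelihood of the observed sequence under each hypothesis: P(data | urn A) = (11/12)(1/12)(11/12)(1/12) = 0.0058353; P(data | urn B) = (3/7)(4/7)(3/7)(4/7) = 0.059975.
The prior-weighted likelihoods are 1/2 · 0.0058353 = 0.0029176, 1/2 · 0.059975 = 0.029988; summing to 0.032905.
Therefore the posterior P(urn A | data) = (0.0029176) / (0.032905) = 0.088668.

0.0887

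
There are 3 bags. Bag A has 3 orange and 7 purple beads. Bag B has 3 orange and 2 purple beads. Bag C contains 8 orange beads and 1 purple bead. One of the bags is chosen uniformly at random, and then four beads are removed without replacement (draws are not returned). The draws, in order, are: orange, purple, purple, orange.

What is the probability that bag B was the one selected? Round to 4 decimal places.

The likelihood of the observed sequence under each hypothesis: P(data | bag A) = (3/10)(7/9)(6/8)(2/7) = 1/20; P(data | bag B) = (3/5)(2/4)(1/3)(2/2) = 1/10; P(data | bag C) = (8/9)(1/8)(0/7) = 0.
Multiplying each by its prior: 1/3 · 1/20 = 1/60, 1/3 · 1/10 = 1/30, 1/3 · 0 = 0; these sum to 1/20.
Therefore the posterior P(bag B | data) = (1/30) / (1/20) = 2/3.

0.6667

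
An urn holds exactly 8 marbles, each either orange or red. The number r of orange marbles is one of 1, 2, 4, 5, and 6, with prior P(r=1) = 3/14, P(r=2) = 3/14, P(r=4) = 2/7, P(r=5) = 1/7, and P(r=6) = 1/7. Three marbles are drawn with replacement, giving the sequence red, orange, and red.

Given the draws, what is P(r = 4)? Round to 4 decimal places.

0.3382

Compute the likelihood of the observed sequence for each case: P(data | r = 1) = (7/8)(1/8)(7/8) = 0.095703; P(data | r = 2) = (6/8)(2/8)(6/8) = 0.14062; P(data | r = 4) = (4/8)(4/8)(4/8) = 0.125; P(data | r = 5) = (3/8)(5/8)(3/8) = 0.087891; P(data | r = 6) = (2/8)(6/8)(2/8) = 0.046875.
Multiplying each by its prior: 3/14 · 0.095703 = 0.020508, 3/14 · 0.14062 = 0.030134, 2/7 · 0.125 = 0.035714, 1/7 · 0.087891 = 0.012556, 1/7 · 0.046875 = 0.0066964; these sum to 0.10561.
So P(r = 4 | data) = (0.035714) / (0.10561) = 0.33818.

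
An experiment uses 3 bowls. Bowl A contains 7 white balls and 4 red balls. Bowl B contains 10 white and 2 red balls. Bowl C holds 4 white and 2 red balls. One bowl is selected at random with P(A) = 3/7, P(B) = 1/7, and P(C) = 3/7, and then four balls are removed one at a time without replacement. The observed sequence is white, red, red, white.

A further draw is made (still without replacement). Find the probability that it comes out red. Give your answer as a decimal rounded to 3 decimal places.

0.134

Under each hypothesis, the probability of the observed sequence is: P(data | bowl A) = (7/11)(4/10)(3/9)(6/8) = 0.063636; P(data | bowl B) = (10/12)(2/11)(1/10)(9/9) = 0.015152; P(data | bowl C) = (4/6)(2/5)(1/4)(3/3) = 0.066667.
Weighting by the prior gives 3/7 · 0.063636 = 0.027273, 1/7 · 0.015152 = 0.0021645, 3/7 · 0.066667 = 0.028571; with total 0.058009.
The posterior is then P(bowl A | data) = 0.47015, P(bowl B | data) = 0.037313, P(bowl C | data) = 0.49254.
The predictive probability is P(red next | data) = (2/7)(0.47015) + (0)(0.037313) + (0)(0.49254) = 0.13433.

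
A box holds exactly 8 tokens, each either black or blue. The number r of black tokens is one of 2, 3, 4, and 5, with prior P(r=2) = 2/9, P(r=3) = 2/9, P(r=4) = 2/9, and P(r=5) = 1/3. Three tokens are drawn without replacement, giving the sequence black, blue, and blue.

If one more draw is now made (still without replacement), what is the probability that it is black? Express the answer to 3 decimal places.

0.473

The likelihood of the observed sequence under each hypothesis: P(data | r = 2) = (2/8)(6/7)(5/6) = 5/28; P(data | r = 3) = (3/8)(5/7)(4/6) = 5/28; P(data | r = 4) = (4/8)(4/7)(3/6) = 1/7; P(data | r = 5) = (5/8)(3/7)(2/6) = 5/56.
The prior-weighted likelihoods are 2/9 · 5/28 = 5/126, 2/9 · 5/28 = 5/126, 2/9 · 1/7 = 2/63, 1/3 · 5/56 = 5/168; summing to 71/504.
Normalising, the posterior is P(r = 2 | data) = 20/71, P(r = 3 | data) = 20/71, P(r = 4 | data) = 16/71, P(r = 5 | data) = 15/71.
So P(black next | data) = Σ P(black next | H) P(H | data) = (1/5)(20/71) + (2/5)(20/71) + (3/5)(16/71) + (4/5)(15/71) = 168/355.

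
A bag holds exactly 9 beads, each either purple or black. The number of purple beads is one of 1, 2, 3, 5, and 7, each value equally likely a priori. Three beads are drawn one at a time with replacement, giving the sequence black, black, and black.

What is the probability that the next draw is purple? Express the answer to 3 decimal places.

For each hypothesis, P(data | H) works out to: P(data | r = 1) = (8/9)(8/9)(8/9) = 0.70233; P(data | r = 2) = (7/9)(7/9)(7/9) = 0.47051; P(data | r = 3) = (6/9)(6/9)(6/9) = 0.2963; P(data | r = 5) = (4/9)(4/9)(4/9) = 0.087791; P(data | r = 7) = (2/9)(2/9)(2/9) = 0.010974.
Multiplying each by its prior: 1/5 · 0.70233 = 0.14047, 1/5 · 0.47051 = 0.094102, 1/5 · 0.2963 = 0.059259, 1/5 · 0.087791 = 0.017558, 1/5 · 0.010974 = 0.0021948; summing to 0.31358.
Normalising, the posterior is P(r = 1 | data) = 0.44794, P(r = 2 | data) = 0.30009, P(r = 3 | data) = 0.18898, P(r = 5 | data) = 0.055993, P(r = 7 | data) = 0.0069991.
Averaging over the posterior, P(purple next | data) = (1/9)(0.44794) + (2/9)(0.30009) + (1/3)(0.18898) + (5/9)(0.055993) + (7/9)(0.0069991) = 0.216.

0.216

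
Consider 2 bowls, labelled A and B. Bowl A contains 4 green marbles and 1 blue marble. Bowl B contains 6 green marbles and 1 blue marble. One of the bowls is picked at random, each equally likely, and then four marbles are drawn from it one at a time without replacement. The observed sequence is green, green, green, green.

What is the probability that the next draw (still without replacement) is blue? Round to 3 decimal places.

0.545

Under each hypothesis, the probability of the observed sequence is: P(data | bowl A) = (4/5)(3/4)(2/3)(1/2) = 1/5; P(data | bowl B) = (6/7)(5/6)(4/5)(3/4) = 3/7.
The prior-weighted likelihoods are 1/2 · 1/5 = 1/10, 1/2 · 3/7 = 3/14; summing to 11/35.
Dividing through by the total gives posterior P(bowl A | data) = 7/22, P(bowl B | data) = 15/22.
So P(blue next | data) = Σ P(blue next | H) P(H | data) = (1)(7/22) + (1/3)(15/22) = 6/11.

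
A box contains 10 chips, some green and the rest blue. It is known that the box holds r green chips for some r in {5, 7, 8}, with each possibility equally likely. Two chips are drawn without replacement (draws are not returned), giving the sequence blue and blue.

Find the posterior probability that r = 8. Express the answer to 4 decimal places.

0.0714

Under each hypothesis, the probability of the observed sequence is: P(data | r = 5) = (5/10)(4/9) = 2/9; P(data | r = 7) = (3/10)(2/9) = 1/15; P(data | r = 8) = (2/10)(1/9) = 1/45.
Weighting by the prior gives 1/3 · 2/9 = 2/27, 1/3 · 1/15 = 1/45, 1/3 · 1/45 = 1/135; with total 14/135.
By Bayes' rule, P(r = 8 | data) = (1/135) / (14/135) = 1/14.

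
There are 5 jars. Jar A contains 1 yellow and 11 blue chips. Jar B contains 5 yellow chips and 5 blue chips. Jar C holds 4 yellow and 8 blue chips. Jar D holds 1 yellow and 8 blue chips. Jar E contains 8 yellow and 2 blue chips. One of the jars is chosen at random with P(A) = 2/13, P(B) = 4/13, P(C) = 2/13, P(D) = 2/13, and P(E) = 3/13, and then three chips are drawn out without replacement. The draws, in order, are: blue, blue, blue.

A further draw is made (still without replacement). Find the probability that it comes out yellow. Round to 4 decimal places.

The likelihood of the observed sequence under each hypothesis: P(data | jar A) = (11/12)(10/11)(9/10) = 0.75; P(data | jar B) = (5/10)(4/9)(3/8) = 0.083333; P(data | jar C) = (8/12)(7/11)(6/10) = 0.25455; P(data | jar D) = (8/9)(7/8)(6/7) = 0.66667; P(data | jar E) = (2/10)(1/9)(0/8) = 0.
Multiplying each by its prior: 2/13 · 0.75 = 0.11538, 4/13 · 0.083333 = 0.025641, 2/13 · 0.25455 = 0.039161, 2/13 · 0.66667 = 0.10256, 3/13 · 0 = 0; with total 0.28275.
The posterior is then P(jar A | data) = 0.40808, P(jar B | data) = 0.090684, P(jar C | data) = 0.1385, P(jar D | data) = 0.36274, P(jar E | data) = 0.
So P(yellow next | data) = Σ P(yellow next | H) P(H | data) = (1/9)(0.40808) + (5/7)(0.090684) + (4/9)(0.1385) + (1/6)(0.36274) = 0.23213.

0.2321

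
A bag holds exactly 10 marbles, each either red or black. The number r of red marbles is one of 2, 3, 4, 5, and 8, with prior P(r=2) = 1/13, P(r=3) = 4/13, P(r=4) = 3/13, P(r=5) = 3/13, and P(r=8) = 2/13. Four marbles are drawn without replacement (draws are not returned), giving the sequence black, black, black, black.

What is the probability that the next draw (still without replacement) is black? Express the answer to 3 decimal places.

0.497

Compute the likelihood of the observed sequence for each case: P(data | r = 2) = (8/10)(7/9)(6/8)(5/7) = 1/3; P(data | r = 3) = (7/10)(6/9)(5/8)(4/7) = 1/6; P(data | r = 4) = (6/10)(5/9)(4/8)(3/7) = 1/14; P(data | r = 5) = (5/10)(4/9)(3/8)(2/7) = 1/42; P(data | r = 8) = (2/10)(1/9)(0/8) = 0.
Weighting by the prior gives 1/13 · 1/3 = 1/39, 4/13 · 1/6 = 2/39, 3/13 · 1/14 = 3/182, 3/13 · 1/42 = 1/182, 2/13 · 0 = 0; these sum to 9/91.
Normalising, the posterior is P(r = 2 | data) = 7/27, P(r = 3 | data) = 14/27, P(r = 4 | data) = 1/6, P(r = 5 | data) = 1/18, P(r = 8 | data) = 0.
The predictive probability is P(black next | data) = (2/3)(7/27) + (1/2)(14/27) + (1/3)(1/6) + (1/6)(1/18) = 161/324.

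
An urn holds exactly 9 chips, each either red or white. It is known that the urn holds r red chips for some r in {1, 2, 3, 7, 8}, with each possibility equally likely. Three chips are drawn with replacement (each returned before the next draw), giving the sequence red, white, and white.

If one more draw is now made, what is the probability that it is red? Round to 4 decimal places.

0.3065

Compute the likelihood of the observed sequence for each case: P(data | r = 1) = (1/9)(8/9)(8/9) = 0.087791; P(data | r = 2) = (2/9)(7/9)(7/9) = 0.13443; P(data | r = 3) = (3/9)(6/9)(6/9) = 0.14815; P(data | r = 7) = (7/9)(2/9)(2/9) = 0.038409; P(data | r = 8) = (8/9)(1/9)(1/9) = 0.010974.
The prior-weighted likelihoods are 1/5 · 0.087791 = 0.017558, 1/5 · 0.13443 = 0.026886, 1/5 · 0.14815 = 0.02963, 1/5 · 0.038409 = 0.0076818, 1/5 · 0.010974 = 0.0021948; summing to 0.083951.
The posterior is then P(r = 1 | data) = 0.20915, P(r = 2 | data) = 0.32026, P(r = 3 | data) = 0.35294, P(r = 7 | data) = 0.091503, P(r = 8 | data) = 0.026144.
So P(red next | data) = Σ P(red next | H) P(H | data) = (1/9)(0.20915) + (2/9)(0.32026) + (1/3)(0.35294) + (7/9)(0.091503) + (8/9)(0.026144) = 0.30646.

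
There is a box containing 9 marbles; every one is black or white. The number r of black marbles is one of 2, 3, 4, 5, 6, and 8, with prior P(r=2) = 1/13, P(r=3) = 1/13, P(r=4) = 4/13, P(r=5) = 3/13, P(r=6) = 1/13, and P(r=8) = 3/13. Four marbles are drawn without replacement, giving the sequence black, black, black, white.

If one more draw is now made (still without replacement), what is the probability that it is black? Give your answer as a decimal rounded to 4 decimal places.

The likelihood of the observed sequence under each hypothesis: P(data | r = 2) = (2/9)(1/8)(0/7) = 0; P(data | r = 3) = (3/9)(2/8)(1/7)(6/6) = 0.011905; P(data | r = 4) = (4/9)(3/8)(2/7)(5/6) = 0.039683; P(data | r = 5) = (5/9)(4/8)(3/7)(4/6) = 0.079365; P(data | r = 6) = (6/9)(5/8)(4/7)(3/6) = 0.11905; P(data | r = 8) = (8/9)(7/8)(6/7)(1/6) = 0.11111.
Multiplying each by its prior: 1/13 · 0 = 0, 1/13 · 0.011905 = 0.00091575, 4/13 · 0.039683 = 0.01221, 3/13 · 0.079365 = 0.018315, 1/13 · 0.11905 = 0.0091575, 3/13 · 0.11111 = 0.025641; these sum to 0.066239.
Dividing through by the total gives posterior P(r = 2 | data) = 0, P(r = 3 | data) = 0.013825, P(r = 4 | data) = 0.18433, P(r = 5 | data) = 0.2765, P(r = 6 | data) = 0.13825, P(r = 8 | data) = 0.3871.
So P(black next | data) = Σ P(black next | H) P(H | data) = (0)(0.013825) + (1/5)(0.18433) + (2/5)(0.2765) + (3/5)(0.13825) + (1)(0.3871) = 0.61751.

0.6175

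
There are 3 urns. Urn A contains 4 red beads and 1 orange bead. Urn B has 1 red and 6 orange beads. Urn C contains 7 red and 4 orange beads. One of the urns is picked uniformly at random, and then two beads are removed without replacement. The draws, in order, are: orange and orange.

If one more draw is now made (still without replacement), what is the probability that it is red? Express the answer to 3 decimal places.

0.277

Under each hypothesis, the probability of the observed sequence is: P(data | urn A) = (1/5)(0/4) = 0; P(data | urn B) = (6/7)(5/6) = 0.71429; P(data | urn C) = (4/11)(3/10) = 0.10909.
The prior-weighted likelihoods are 1/3 · 0 = 0, 1/3 · 0.71429 = 0.2381, 1/3 · 0.10909 = 0.036364; summing to 0.27446.
The posterior is then P(urn A | data) = 0, P(urn B | data) = 0.86751, P(urn C | data) = 0.13249.
The predictive probability is P(red next | data) = (1/5)(0.86751) + (7/9)(0.13249) = 0.27655.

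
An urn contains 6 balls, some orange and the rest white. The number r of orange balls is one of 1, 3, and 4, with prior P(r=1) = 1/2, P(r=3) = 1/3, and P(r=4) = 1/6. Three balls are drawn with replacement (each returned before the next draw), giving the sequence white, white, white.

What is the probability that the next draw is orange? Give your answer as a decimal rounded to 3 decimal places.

0.217

The likelihood of the observed sequence under each hypothesis: P(data | r = 1) = (5/6)(5/6)(5/6) = 0.5787; P(data | r = 3) = (3/6)(3/6)(3/6) = 0.125; P(data | r = 4) = (2/6)(2/6)(2/6) = 0.037037.
The prior-weighted likelihoods are 1/2 · 0.5787 = 0.28935, 1/3 · 0.125 = 0.041667, 1/6 · 0.037037 = 0.0061728; these sum to 0.33719.
Dividing through by the total gives posterior P(r = 1 | data) = 0.85812, P(r = 3 | data) = 0.12357, P(r = 4 | data) = 0.018307.
The predictive probability is P(orange next | data) = (1/6)(0.85812) + (1/2)(0.12357) + (2/3)(0.018307) = 0.21701.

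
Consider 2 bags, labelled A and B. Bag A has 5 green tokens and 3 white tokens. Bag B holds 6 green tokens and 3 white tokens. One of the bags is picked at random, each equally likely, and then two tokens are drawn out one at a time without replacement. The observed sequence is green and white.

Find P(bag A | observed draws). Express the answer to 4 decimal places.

Under each hypothesis, the probability of the observed sequence is: P(data | bag A) = (5/8)(3/7) = 15/56; P(data | bag B) = (6/9)(3/8) = 1/4.
The prior-weighted likelihoods are 1/2 · 15/56 = 15/112, 1/2 · 1/4 = 1/8; summing to 29/112.
So P(bag A | data) = (15/112) / (29/112) = 15/29.

0.5172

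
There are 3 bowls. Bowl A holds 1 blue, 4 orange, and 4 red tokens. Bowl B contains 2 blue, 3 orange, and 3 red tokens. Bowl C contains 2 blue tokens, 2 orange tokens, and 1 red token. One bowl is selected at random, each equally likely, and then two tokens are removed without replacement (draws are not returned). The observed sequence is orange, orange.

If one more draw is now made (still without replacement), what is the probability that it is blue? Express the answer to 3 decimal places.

Under each hypothesis, the probability of the observed sequence is: P(data | bowl A) = (4/9)(3/8) = 0.16667; P(data | bowl B) = (3/8)(2/7) = 0.10714; P(data | bowl C) = (2/5)(1/4) = 0.1.
Multiplying each by its prior: 1/3 · 0.16667 = 0.055556, 1/3 · 0.10714 = 0.035714, 1/3 · 0.1 = 0.033333; these sum to 0.1246.
Dividing through by the total gives posterior P(bowl A | data) = 0.44586, P(bowl B | data) = 0.28662, P(bowl C | data) = 0.26752.
So P(blue next | data) = Σ P(blue next | H) P(H | data) = (1/7)(0.44586) + (1/3)(0.28662) + (2/3)(0.26752) = 0.33758.

0.338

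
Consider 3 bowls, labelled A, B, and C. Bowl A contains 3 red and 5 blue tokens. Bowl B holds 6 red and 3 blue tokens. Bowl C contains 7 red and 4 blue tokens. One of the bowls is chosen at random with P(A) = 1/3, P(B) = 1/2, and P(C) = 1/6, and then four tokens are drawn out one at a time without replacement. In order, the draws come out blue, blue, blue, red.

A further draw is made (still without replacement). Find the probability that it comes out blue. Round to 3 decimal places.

For each hypothesis, P(data | H) works out to: P(data | bowl A) = (5/8)(4/7)(3/6)(3/5) = 0.10714; P(data | bowl B) = (3/9)(2/8)(1/7)(6/6) = 0.011905; P(data | bowl C) = (4/11)(3/10)(2/9)(7/8) = 0.021212.
Multiplying each by its prior: 1/3 · 0.10714 = 0.035714, 1/2 · 0.011905 = 0.0059524, 1/6 · 0.021212 = 0.0035354; summing to 0.045202.
Normalising, the posterior is P(bowl A | data) = 0.7901, P(bowl B | data) = 0.13168, P(bowl C | data) = 0.078212.
The predictive probability is P(blue next | data) = (1/2)(0.7901) + (0)(0.13168) + (1/7)(0.078212) = 0.40623.

0.406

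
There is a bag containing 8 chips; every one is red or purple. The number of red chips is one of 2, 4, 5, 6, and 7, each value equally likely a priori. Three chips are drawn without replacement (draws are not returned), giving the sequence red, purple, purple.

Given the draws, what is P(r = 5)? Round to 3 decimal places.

0.200

Under each hypothesis, the probability of the observed sequence is: P(data | r = 2) = (2/8)(6/7)(5/6) = 5/28; P(data | r = 4) = (4/8)(4/7)(3/6) = 1/7; P(data | r = 5) = (5/8)(3/7)(2/6) = 5/56; P(data | r = 6) = (6/8)(2/7)(1/6) = 1/28; P(data | r = 7) = (7/8)(1/7)(0/6) = 0.
The prior-weighted likelihoods are 1/5 · 5/28 = 1/28, 1/5 · 1/7 = 1/35, 1/5 · 5/56 = 1/56, 1/5 · 1/28 = 1/140, 1/5 · 0 = 0; these sum to 5/56.
Therefore the posterior P(r = 5 | data) = (1/56) / (5/56) = 1/5.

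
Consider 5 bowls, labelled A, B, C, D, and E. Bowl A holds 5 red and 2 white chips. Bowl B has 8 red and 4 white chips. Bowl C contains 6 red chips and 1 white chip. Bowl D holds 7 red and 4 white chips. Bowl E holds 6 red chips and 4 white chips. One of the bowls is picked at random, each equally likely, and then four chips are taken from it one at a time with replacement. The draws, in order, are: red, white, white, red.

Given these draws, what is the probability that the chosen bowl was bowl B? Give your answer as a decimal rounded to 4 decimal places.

The likelihood of the observed sequence under each hypothesis: P(data | bowl A) = (5/7)(2/7)(2/7)(5/7) = 0.041649; P(data | bowl B) = (8/12)(4/12)(4/12)(8/12) = 0.049383; P(data | bowl C) = (6/7)(1/7)(1/7)(6/7) = 0.014994; P(data | bowl D) = (7/11)(4/11)(4/11)(7/11) = 0.053548; P(data | bowl E) = (6/10)(4/10)(4/10)(6/10) = 0.0576.
Multiplying each by its prior: 1/5 · 0.041649 = 0.0083299, 1/5 · 0.049383 = 0.0098765, 1/5 · 0.014994 = 0.0029988, 1/5 · 0.053548 = 0.01071, 1/5 · 0.0576 = 0.01152; summing to 0.043435.
Hence P(bowl B | data) = (0.0098765) / (0.043435) = 0.22739.

0.2274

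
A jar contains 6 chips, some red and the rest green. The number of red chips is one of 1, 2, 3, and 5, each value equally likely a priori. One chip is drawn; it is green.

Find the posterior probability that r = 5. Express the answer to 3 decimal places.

Under each hypothesis, the probability of this draw is: P(data | r = 1) = (5/6) = 5/6; P(data | r = 2) = (4/6) = 2/3; P(data | r = 3) = (3/6) = 1/2; P(data | r = 5) = (1/6) = 1/6.
Weighting by the prior gives 1/4 · 5/6 = 5/24, 1/4 · 2/3 = 1/6, 1/4 · 1/2 = 1/8, 1/4 · 1/6 = 1/24; these sum to 13/24.
By Bayes' rule, P(r = 5 | data) = (1/24) / (13/24) = 1/13.

0.077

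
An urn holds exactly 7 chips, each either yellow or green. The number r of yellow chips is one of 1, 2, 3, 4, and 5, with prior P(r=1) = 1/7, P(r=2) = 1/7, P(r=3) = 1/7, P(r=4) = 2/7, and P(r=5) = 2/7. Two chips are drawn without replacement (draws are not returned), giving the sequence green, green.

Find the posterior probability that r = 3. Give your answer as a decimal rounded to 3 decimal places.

0.154

For each hypothesis, P(data | H) works out to: P(data | r = 1) = (6/7)(5/6) = 5/7; P(data | r = 2) = (5/7)(4/6) = 10/21; P(data | r = 3) = (4/7)(3/6) = 2/7; P(data | r = 4) = (3/7)(2/6) = 1/7; P(data | r = 5) = (2/7)(1/6) = 1/21.
The prior-weighted likelihoods are 1/7 · 5/7 = 5/49, 1/7 · 10/21 = 10/147, 1/7 · 2/7 = 2/49, 2/7 · 1/7 = 2/49, 2/7 · 1/21 = 2/147; summing to 13/49.
Hence P(r = 3 | data) = (2/49) / (13/49) = 2/13.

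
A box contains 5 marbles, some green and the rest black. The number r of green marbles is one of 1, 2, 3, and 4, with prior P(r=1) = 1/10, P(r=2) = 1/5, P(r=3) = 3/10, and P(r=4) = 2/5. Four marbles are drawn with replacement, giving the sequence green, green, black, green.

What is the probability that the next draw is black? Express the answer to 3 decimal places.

For each hypothesis, P(data | H) works out to: P(data | r = 1) = (1/5)(1/5)(4/5)(1/5) = 0.0064; P(data | r = 2) = (2/5)(2/5)(3/5)(2/5) = 0.0384; P(data | r = 3) = (3/5)(3/5)(2/5)(3/5) = 0.0864; P(data | r = 4) = (4/5)(4/5)(1/5)(4/5) = 0.1024.
Multiplying each by its prior: 1/10 · 0.0064 = 0.00064, 1/5 · 0.0384 = 0.00768, 3/10 · 0.0864 = 0.02592, 2/5 · 0.1024 = 0.04096; summing to 0.0752.
Normalising, the posterior is P(r = 1 | data) = 0.0085106, P(r = 2 | data) = 0.10213, P(r = 3 | data) = 0.34468, P(r = 4 | data) = 0.54468.
So P(black next | data) = Σ P(black next | H) P(H | data) = (4/5)(0.0085106) + (3/5)(0.10213) + (2/5)(0.34468) + (1/5)(0.54468) = 0.31489.

0.315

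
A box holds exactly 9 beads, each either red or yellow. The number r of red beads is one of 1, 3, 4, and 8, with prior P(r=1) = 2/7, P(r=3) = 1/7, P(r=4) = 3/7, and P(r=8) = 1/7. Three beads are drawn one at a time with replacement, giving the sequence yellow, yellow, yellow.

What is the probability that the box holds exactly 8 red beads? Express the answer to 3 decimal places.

For each hypothesis, P(data | H) works out to: P(data | r = 1) = (8/9)(8/9)(8/9) = 0.70233; P(data | r = 3) = (6/9)(6/9)(6/9) = 0.2963; P(data | r = 4) = (5/9)(5/9)(5/9) = 0.17147; P(data | r = 8) = (1/9)(1/9)(1/9) = 0.0013717.
Multiplying each by its prior: 2/7 · 0.70233 = 0.20067, 1/7 · 0.2963 = 0.042328, 3/7 · 0.17147 = 0.073486, 1/7 · 0.0013717 = 0.00019596; summing to 0.31668.
Therefore the posterior P(r = 8 | data) = (0.00019596) / (0.31668) = 0.00061881.

0.001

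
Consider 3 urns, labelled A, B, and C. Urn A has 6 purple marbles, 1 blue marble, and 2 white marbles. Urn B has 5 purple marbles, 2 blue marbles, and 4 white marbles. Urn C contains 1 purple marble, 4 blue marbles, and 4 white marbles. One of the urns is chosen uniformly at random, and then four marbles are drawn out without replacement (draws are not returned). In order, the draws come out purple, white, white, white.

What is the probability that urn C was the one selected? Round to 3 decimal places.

0.344

Compute the likelihood of the observed sequence for each case: P(data | urn A) = (6/9)(2/8)(1/7)(0/6) = 0; P(data | urn B) = (5/11)(4/10)(3/9)(2/8) = 0.015152; P(data | urn C) = (1/9)(4/8)(3/7)(2/6) = 0.0079365.
Multiplying each by its prior: 1/3 · 0 = 0, 1/3 · 0.015152 = 0.0050505, 1/3 · 0.0079365 = 0.0026455; with total 0.007696.
Therefore the posterior P(urn C | data) = (0.0026455) / (0.007696) = 0.34375.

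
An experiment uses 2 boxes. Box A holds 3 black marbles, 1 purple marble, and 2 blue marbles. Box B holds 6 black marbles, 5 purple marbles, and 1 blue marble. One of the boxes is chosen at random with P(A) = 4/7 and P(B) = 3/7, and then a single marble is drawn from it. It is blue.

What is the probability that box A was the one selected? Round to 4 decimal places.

0.8421

The likelihood of this draw under each hypothesis: P(data | box A) = (2/6) = 1/3; P(data | box B) = (1/12) = 1/12.
The prior-weighted likelihoods are 4/7 · 1/3 = 4/21, 3/7 · 1/12 = 1/28; these sum to 19/84.
By Bayes' rule, P(box A | data) = (4/21) / (19/84) = 16/19.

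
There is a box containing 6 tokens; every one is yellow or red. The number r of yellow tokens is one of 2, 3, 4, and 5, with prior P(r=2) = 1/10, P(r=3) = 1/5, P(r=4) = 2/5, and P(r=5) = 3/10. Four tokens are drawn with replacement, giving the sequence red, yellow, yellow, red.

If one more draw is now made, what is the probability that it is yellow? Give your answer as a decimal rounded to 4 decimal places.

Compute the likelihood of the observed sequence for each case: P(data | r = 2) = (4/6)(2/6)(2/6)(4/6) = 0.049383; P(data | r = 3) = (3/6)(3/6)(3/6)(3/6) = 0.0625; P(data | r = 4) = (2/6)(4/6)(4/6)(2/6) = 0.049383; P(data | r = 5) = (1/6)(5/6)(5/6)(1/6) = 0.01929.
The prior-weighted likelihoods are 1/10 · 0.049383 = 0.0049383, 1/5 · 0.0625 = 0.0125, 2/5 · 0.049383 = 0.019753, 3/10 · 0.01929 = 0.005787; with total 0.042978.
Normalising, the posterior is P(r = 2 | data) = 0.1149, P(r = 3 | data) = 0.29084, P(r = 4 | data) = 0.45961, P(r = 5 | data) = 0.13465.
Averaging over the posterior, P(yellow next | data) = (1/3)(0.1149) + (1/2)(0.29084) + (2/3)(0.45961) + (5/6)(0.13465) = 0.60233.

0.6023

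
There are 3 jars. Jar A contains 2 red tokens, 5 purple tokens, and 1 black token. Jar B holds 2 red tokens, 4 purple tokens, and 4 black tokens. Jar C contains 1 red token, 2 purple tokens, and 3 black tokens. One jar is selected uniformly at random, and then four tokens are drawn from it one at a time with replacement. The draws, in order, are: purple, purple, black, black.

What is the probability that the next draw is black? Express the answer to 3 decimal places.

The likelihood of the observed sequence under each hypothesis: P(data | jar A) = (5/8)(5/8)(1/8)(1/8) = 0.0061035; P(data | jar B) = (4/10)(4/10)(4/10)(4/10) = 0.0256; P(data | jar C) = (2/6)(2/6)(3/6)(3/6) = 0.027778.
Weighting by the prior gives 1/3 · 0.0061035 = 0.0020345, 1/3 · 0.0256 = 0.0085333, 1/3 · 0.027778 = 0.0092593; with total 0.019827.
The posterior is then P(jar A | data) = 0.10261, P(jar B | data) = 0.43039, P(jar C | data) = 0.467.
The predictive probability is P(black next | data) = (1/8)(0.10261) + (2/5)(0.43039) + (1/2)(0.467) = 0.41848.

0.418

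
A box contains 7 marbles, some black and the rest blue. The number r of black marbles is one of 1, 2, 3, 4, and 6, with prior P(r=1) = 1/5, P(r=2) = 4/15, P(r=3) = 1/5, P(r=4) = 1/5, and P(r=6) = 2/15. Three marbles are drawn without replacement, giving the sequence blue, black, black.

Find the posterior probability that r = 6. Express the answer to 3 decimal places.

Compute the likelihood of the observed sequence for each case: P(data | r = 1) = (6/7)(1/6)(0/5) = 0; P(data | r = 2) = (5/7)(2/6)(1/5) = 1/21; P(data | r = 3) = (4/7)(3/6)(2/5) = 4/35; P(data | r = 4) = (3/7)(4/6)(3/5) = 6/35; P(data | r = 6) = (1/7)(6/6)(5/5) = 1/7.
Weighting by the prior gives 1/5 · 0 = 0, 4/15 · 1/21 = 4/315, 1/5 · 4/35 = 4/175, 1/5 · 6/35 = 6/175, 2/15 · 1/7 = 2/105; these sum to 4/45.
So P(r = 6 | data) = (2/105) / (4/45) = 3/14.

0.214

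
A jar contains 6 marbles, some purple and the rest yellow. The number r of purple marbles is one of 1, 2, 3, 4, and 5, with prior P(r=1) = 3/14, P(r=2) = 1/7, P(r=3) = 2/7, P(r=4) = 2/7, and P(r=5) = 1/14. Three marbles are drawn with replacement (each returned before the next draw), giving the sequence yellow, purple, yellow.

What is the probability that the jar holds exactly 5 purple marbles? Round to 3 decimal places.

Compute the likelihood of the observed sequence for each case: P(data | r = 1) = (5/6)(1/6)(5/6) = 0.11574; P(data | r = 2) = (4/6)(2/6)(4/6) = 0.14815; P(data | r = 3) = (3/6)(3/6)(3/6) = 0.125; P(data | r = 4) = (2/6)(4/6)(2/6) = 0.074074; P(data | r = 5) = (1/6)(5/6)(1/6) = 0.023148.
The prior-weighted likelihoods are 3/14 · 0.11574 = 0.024802, 1/7 · 0.14815 = 0.021164, 2/7 · 0.125 = 0.035714, 2/7 · 0.074074 = 0.021164, 1/14 · 0.023148 = 0.0016534; summing to 0.1045.
By Bayes' rule, P(r = 5 | data) = (0.0016534) / (0.1045) = 0.015823.

0.016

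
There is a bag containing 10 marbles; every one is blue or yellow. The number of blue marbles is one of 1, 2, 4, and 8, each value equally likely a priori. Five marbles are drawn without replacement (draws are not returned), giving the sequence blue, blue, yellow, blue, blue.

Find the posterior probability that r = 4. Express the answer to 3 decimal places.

0.041

Under each hypothesis, the probability of the observed sequence is: P(data | r = 1) = (1/10)(0/9) = 0; P(data | r = 2) = (2/10)(1/9)(8/8)(0/7) = 0; P(data | r = 4) = (4/10)(3/9)(6/8)(2/7)(1/6) = 0.0047619; P(data | r = 8) = (8/10)(7/9)(2/8)(6/7)(5/6) = 0.11111.
Weighting by the prior gives 1/4 · 0 = 0, 1/4 · 0 = 0, 1/4 · 0.0047619 = 0.0011905, 1/4 · 0.11111 = 0.027778; with total 0.028968.
Hence P(r = 4 | data) = (0.0011905) / (0.028968) = 0.041096.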